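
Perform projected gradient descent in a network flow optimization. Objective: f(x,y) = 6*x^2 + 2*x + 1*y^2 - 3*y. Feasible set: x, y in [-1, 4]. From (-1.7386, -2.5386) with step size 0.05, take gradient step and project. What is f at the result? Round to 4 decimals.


Step 1: Compute gradient at (-1.7386, -2.5386).
grad_x = 2*6*-1.7386 + 2 = -18.8632
grad_y = 2*1*-2.5386 - 3 = -8.0772
Step 2: Gradient step.
x_raw = -1.7386 - 0.05*-18.8632 = -0.7954
y_raw = -2.5386 - 0.05*-8.0772 = -2.1347
Step 3: Project onto [-1, 4].
x_proj = clip(-0.7954) = -0.7954
y_proj = clip(-2.1347) = -1.0
Step 4: Evaluate f.
f(-0.7954, -1.0) = 6.2055


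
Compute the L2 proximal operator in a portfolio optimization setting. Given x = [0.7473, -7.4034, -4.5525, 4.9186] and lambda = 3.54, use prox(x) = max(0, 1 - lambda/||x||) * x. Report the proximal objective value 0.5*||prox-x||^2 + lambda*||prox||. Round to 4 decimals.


Step 1: Compute ||x||.
||x|| = 10.0143
Step 2: Compute scaling factor.
scale = max(0, 1 - 3.54/10.0143) = 0.6465
Step 3: prox(x) = [0.4831, -4.7863, -2.9432, 3.1799]
||prox(x)|| = 6.4743
Step 4: Proximal objective.
0.5*||prox-x||^2 = 6.2658
lambda*||prox|| = 22.919
Total = 29.1849


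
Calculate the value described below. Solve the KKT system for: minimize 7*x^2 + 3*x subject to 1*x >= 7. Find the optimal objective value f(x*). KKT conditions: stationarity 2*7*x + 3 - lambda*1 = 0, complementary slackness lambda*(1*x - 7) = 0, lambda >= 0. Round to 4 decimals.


Step 1: Try lambda = 0 (constraint inactive).
x_unc = -3/(2*7) = -0.2143
Check: 1*-0.2143 = -0.2143 < 7 -- violated!
Step 2: Constraint must be active: 1*x = 7
x* = 7/1 = 7.0
lambda = (2*7*7.0 + 3)/1 = 101.0
Step 3: Compute optimal value.
f(x*) = 7*7.0^2 + 3*7.0 = 364.0


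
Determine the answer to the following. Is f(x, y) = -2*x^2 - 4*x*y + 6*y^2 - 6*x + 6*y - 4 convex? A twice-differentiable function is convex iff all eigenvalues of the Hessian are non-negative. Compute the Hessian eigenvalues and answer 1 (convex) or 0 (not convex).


The Hessian of f(x,y) = -2*x^2 - 4*x*y + 6*y^2 - 6*x + 6*y - 4 is:
H = [[-4, -4], [-4, 12]]
Trace = -4 + 12 = 8
Determinant = -4*12 - (-4)^2 = -64
Discriminant = (8)^2 - 4*-64 = 320.0
Eigenvalues: lambda_1 = -4.9443, lambda_2 = 12.9443
The function is not convex.

0


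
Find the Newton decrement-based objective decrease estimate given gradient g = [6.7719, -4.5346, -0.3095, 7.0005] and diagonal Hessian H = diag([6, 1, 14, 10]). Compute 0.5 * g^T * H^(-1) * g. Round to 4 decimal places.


Step 1: H is diagonal, so H^(-1) * g = [1.1287, -4.5346, -0.0221, 0.7001].
Step 2: g^T H^(-1) g = sum_i g_i^2 / H_ii
  = (6.7719)^2/6 + (-4.5346)^2/1 + (-0.3095)^2/14 + (7.0005)^2/10
  = 7.6431 + 20.5626 + 0.0068 + 4.9007 = 33.1132
Step 3: Objective decrease = 0.5 * g^T H^(-1) g = 16.5566


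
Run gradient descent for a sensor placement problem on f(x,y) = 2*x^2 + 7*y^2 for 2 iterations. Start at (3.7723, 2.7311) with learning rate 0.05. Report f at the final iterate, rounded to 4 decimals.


Gradient descent on f(x,y) = 2*x^2 + 7*y^2.
Starting point: (3.7723, 2.7311), alpha = 0.05
Step 1: grad_x = 2*2*3.7723 = 15.0892, grad_y = 2*7*2.7311 = 38.2354
  x_1 = 3.7723 - 0.05*15.0892 = 3.0178
  y_1 = 2.7311 - 0.05*38.2354 = 0.8193
Step 2: grad_x = 2*2*3.0178 = 12.0714, grad_y = 2*7*0.8193 = 11.4706
  x_2 = 3.0178 - 0.05*12.0714 = 2.4143
  y_2 = 0.8193 - 0.05*11.4706 = 0.2458
f(2.4143, 0.2458) = 2*2.4143^2 + 7*0.2458^2 = 12.0803


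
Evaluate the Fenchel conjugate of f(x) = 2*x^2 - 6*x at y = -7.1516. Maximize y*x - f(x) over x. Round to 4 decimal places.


f*(y) = sup_x {y*x - a*x^2 - b*x} = sup_x {(y-b)*x - a*x^2}
FOC: (y - b) - 2a*x = 0 => x* = (y - b)/(2a)
x* = (-7.1516 + 6)/(2*2) = -0.2879
f*(-7.1516) = (y-b)^2/(4a) = (-7.1516 + 6)^2/(4*2)
= 1.3262/8 = 0.1658


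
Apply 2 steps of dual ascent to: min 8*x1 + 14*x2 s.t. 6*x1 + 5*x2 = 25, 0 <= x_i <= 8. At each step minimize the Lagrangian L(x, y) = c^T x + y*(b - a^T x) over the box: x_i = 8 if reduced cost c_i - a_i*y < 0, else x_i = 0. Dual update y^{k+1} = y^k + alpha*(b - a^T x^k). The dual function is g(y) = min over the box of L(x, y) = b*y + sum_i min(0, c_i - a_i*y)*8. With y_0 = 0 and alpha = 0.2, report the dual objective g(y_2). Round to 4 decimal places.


Dual ascent for LP: min 8*x1 + 14*x2, 6*x1 + 5*x2 = 25, 0 <= x_i <= 8
Step 1: y^k = 0.0, reduced costs: (8.0, 14.0)
  x^k = (0.0, 0.0), subgradient = b - a^T x = 25.0
  y^{k+1} = 0.0 + 0.2*25.0 = 5.0
Step 2: y^k = 5.0, reduced costs: (-22.0, -11.0)
  x^k = (8.0, 8.0), subgradient = b - a^T x = -63.0
  y^{k+1} = 5.0 + 0.2*-63.0 = -7.6
Dual objective at y_2 = -7.6: reduced costs (53.6, 52.0), box minimizer x = (0.0, 0.0)
g(y_2) = b*y + (c1 - a1*y)*x1 + (c2 - a2*y)*x2 = 25*(-7.6) + 53.6*0.0 + 52.0*0.0 = -190.0 + 0.0 + 0.0 = -190.0


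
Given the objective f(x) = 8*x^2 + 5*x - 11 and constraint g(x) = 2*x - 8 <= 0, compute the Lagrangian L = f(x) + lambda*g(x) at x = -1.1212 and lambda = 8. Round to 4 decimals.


Step 1: Evaluate f(x).
f(-1.1212) = 8*(-1.1212)^2 + 5*(-1.1212) - 11 = -6.5493
Step 2: Evaluate g(x).
g(-1.1212) = 2*-1.1212 - 8 = -10.2424
Step 3: Compute Lagrangian.
L = -6.5493 + 8*-10.2424 = -88.4885


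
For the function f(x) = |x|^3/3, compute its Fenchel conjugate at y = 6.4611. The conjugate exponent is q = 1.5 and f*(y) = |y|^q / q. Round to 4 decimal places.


The conjugate exponent q satisfies 1/p + 1/q = 1.
p = 3, so q = 3/(3 - 1) = 1.5
|y|^q = 6.4611^1.5 = 16.4233
f*(6.4611) = 16.4233 / 1.5 = 10.9488


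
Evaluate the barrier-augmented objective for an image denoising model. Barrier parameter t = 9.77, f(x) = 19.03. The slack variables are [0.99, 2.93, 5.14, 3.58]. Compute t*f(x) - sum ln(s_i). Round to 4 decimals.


Step 1: Compute log-barrier.
ln values: [-0.0101, 1.075, 1.6371, 1.2754]
phi = -(-0.0101 + 1.075 + 1.6371 + 1.2754) = -3.9774
Step 2: Compute augmented objective.
t*f(x) = 9.77*19.03 = 185.9231
Total = 185.9231 - 3.9774 = 181.9457


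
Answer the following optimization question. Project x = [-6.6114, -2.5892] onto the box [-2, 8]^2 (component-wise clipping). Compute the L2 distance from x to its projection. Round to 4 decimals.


Project each component onto [-2, 8].
clip(-6.6114) = -2.0, clip(-2.5892) = -2.0
Projection = [-2.0, -2.0]
Squared diffs: [21.265, 0.3472]
Distance = sqrt(21.6122) = 4.6489


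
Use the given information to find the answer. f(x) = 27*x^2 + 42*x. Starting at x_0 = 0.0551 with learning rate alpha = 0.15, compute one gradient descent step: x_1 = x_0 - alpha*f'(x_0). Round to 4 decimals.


We compute the gradient at x_0 and apply the update.
f'(x) = 54*x + 42
f'(0.0551) = 54*0.0551 + 42 = 44.9754
x_1 = 0.0551 - 0.15*44.9754 = -6.6912


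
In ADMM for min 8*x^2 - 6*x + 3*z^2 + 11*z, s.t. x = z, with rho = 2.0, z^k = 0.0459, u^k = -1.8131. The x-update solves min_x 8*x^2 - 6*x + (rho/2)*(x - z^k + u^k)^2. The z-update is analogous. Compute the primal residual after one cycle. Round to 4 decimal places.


ADMM iteration with rho = 2.0, z^k = 0.0459, u^k = -1.8131
Step 1: x-update.
Minimize 8*x^2 - 6*x + (2.0/2)*(x - 0.0459 - 1.8131)^2
FOC: (2*8 + 2.0)*x = 6 + 2.0*(0.0459 + 1.8131)
x^{k+1} = 0.5399
Step 2: z-update.
Minimize 3*z^2 + 11*z + (2.0/2)*(0.5399 - z - 1.8131)^2
FOC: (2*3 + 2.0)*z = -11 + 2.0*(0.5399 - 1.8131)
z^{k+1} = -1.6933
Step 3: u-update.
u^{k+1} = -1.8131 + 0.5399 + 1.6933 = 0.4201
Step 4: Primal residual = |0.5399 + 1.6933| = 2.2332


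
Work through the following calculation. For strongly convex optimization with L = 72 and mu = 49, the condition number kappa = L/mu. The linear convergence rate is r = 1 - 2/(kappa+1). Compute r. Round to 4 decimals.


Step 1: Compute the condition number.
kappa = L/mu = 72/49 = 1.4694
Step 2: Compute the convergence rate.
r = 1 - 2/(kappa + 1) = 1 - 2*mu/(L + mu) = (L - mu)/(L + mu) = 23/121 = 0.1901


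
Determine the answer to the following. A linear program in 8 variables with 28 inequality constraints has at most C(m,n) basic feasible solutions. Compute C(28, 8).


Each vertex corresponds to some choice of n active constraints out of m, so the number of vertices is at most C(m, n) = m! / (n!(m-n)!).
m = 28, n = 8
Numerator: 28 * 27 * 26 * 25 * 24 * 23 * 22 * 21
Denominator: 8! = 40320
C(28, 8) = 3108105


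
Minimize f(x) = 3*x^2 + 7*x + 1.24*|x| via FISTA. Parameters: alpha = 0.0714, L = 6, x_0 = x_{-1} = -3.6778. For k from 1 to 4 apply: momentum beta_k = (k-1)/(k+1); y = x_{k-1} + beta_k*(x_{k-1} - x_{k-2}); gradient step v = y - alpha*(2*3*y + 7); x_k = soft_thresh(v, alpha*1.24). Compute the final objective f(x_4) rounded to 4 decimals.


FISTA on f(x) = 3*x^2 + 7*x + 1.24*|x|
L = 6, alpha = 0.0714
Iteration 1: beta = 0.0, y = -3.6778 + 0.0*(-3.6778 + 3.6778) = -3.6778
  grad(y) = -15.0668, v = y - alpha*grad = -2.602
  prox(v) = soft_thresh(-2.602, 0.0885) = -2.5135
Iteration 2: beta = 0.3333, y = -2.5135 + 0.3333*(-2.5135 + 3.6778) = -2.1254
  grad(y) = -5.7524, v = y - alpha*grad = -1.7147
  prox(v) = soft_thresh(-1.7147, 0.0885) = -1.6261
Iteration 3: beta = 0.5, y = -1.6261 + 0.5*(-1.6261 + 2.5135) = -1.1825
  grad(y) = -0.0948, v = y - alpha*grad = -1.1757
  prox(v) = soft_thresh(-1.1757, 0.0885) = -1.0872
Iteration 4: beta = 0.6, y = -1.0872 + 0.6*(-1.0872 + 1.6261) = -0.7638
  grad(y) = 2.4174, v = y - alpha*grad = -0.9364
  prox(v) = soft_thresh(-0.9364, 0.0885) = -0.8478
f(x_4) = 3*(-0.8478)^2 + 7*(-0.8478) + 1.24*|-0.8478| = -2.7271


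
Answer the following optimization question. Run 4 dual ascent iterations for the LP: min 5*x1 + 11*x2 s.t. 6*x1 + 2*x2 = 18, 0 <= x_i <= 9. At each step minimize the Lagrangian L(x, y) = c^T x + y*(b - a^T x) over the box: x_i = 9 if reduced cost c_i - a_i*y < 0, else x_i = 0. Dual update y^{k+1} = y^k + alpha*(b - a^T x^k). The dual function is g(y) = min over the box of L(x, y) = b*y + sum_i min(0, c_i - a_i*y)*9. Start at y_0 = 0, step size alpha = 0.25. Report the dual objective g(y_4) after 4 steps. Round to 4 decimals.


Dual ascent for LP: min 5*x1 + 11*x2, 6*x1 + 2*x2 = 18, 0 <= x_i <= 9
Step 1: y^k = 0.0, reduced costs: (5.0, 11.0)
  x^k = (0.0, 0.0), subgradient = b - a^T x = 18.0
  y^{k+1} = 0.0 + 0.25*18.0 = 4.5
Step 2: y^k = 4.5, reduced costs: (-22.0, 2.0)
  x^k = (9.0, 0.0), subgradient = b - a^T x = -36.0
  y^{k+1} = 4.5 + 0.25*-36.0 = -4.5
Step 3: y^k = -4.5, reduced costs: (32.0, 20.0)
  x^k = (0.0, 0.0), subgradient = b - a^T x = 18.0
  y^{k+1} = -4.5 + 0.25*18.0 = 0.0
Step 4: y^k = 0.0, reduced costs: (5.0, 11.0)
  x^k = (0.0, 0.0), subgradient = b - a^T x = 18.0
  y^{k+1} = 0.0 + 0.25*18.0 = 4.5
Dual objective at y_4 = 4.5: reduced costs (-22.0, 2.0), box minimizer x = (9.0, 0.0)
g(y_4) = b*y + (c1 - a1*y)*x1 + (c2 - a2*y)*x2 = 18*4.5 + (-22.0)*9.0 + 2.0*0.0 = 81.0 - 198.0 + 0.0 = -117.0


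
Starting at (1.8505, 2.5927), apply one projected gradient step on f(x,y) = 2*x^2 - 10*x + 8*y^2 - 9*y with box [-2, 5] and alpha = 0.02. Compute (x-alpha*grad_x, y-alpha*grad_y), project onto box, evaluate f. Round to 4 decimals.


Step 1: Compute gradient at (1.8505, 2.5927).
grad_x = 2*2*1.8505 - 10 = -2.598
grad_y = 2*8*2.5927 - 9 = 32.4832
Step 2: Gradient step.
x_raw = 1.8505 - 0.02*-2.598 = 1.9025
y_raw = 2.5927 - 0.02*32.4832 = 1.943
Step 3: Project onto [-2, 5].
x_proj = clip(1.9025) = 1.9025
y_proj = clip(1.943) = 1.943
Step 4: Evaluate f.
f(1.9025, 1.943) = 0.9299


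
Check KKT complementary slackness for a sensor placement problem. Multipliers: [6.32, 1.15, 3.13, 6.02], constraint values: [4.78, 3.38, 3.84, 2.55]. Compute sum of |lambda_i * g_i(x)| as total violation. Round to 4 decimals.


KKT complementary slackness check:
lambda_1 * g_1 = 6.32 * 4.78 = 30.2096
lambda_2 * g_2 = 1.15 * 3.38 = 3.887
lambda_3 * g_3 = 3.13 * 3.84 = 12.0192
lambda_4 * g_4 = 6.02 * 2.55 = 15.351
Total violation = 30.2096 + 3.887 + 12.0192 + 15.351 = 61.4668


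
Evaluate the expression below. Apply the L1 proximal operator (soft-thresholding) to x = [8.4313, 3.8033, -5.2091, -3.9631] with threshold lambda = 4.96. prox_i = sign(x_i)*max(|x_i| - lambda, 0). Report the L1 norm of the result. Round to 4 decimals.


Soft-thresholding with lambda = 4.96:
prox(8.4313) = sign(8.4313)*max(|8.4313| - 4.96, 0) = 3.4713
prox(3.8033) = sign(3.8033)*max(|3.8033| - 4.96, 0) = 0.0
prox(-5.2091) = sign(-5.2091)*max(|-5.2091| - 4.96, 0) = -0.2491
prox(-3.9631) = sign(-3.9631)*max(|-3.9631| - 4.96, 0) = 0.0
prox(x) = [3.4713, 0.0, -0.2491, 0.0]
||prox(x)||_1 = 3.4713 + 0.0 + 0.2491 + 0.0 = 3.7204


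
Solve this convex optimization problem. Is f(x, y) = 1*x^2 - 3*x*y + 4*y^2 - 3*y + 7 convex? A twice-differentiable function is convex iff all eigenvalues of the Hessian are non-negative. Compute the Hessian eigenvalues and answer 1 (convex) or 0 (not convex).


The Hessian of f(x,y) = 1*x^2 - 3*x*y + 4*y^2 - 3*y + 7 is:
H = [[2, -3], [-3, 8]]
Trace = 2 + 8 = 10
Determinant = 2*8 - (-3)^2 = 7
Discriminant = (10)^2 - 4*7 = 72.0
Eigenvalues: lambda_1 = 0.7574, lambda_2 = 9.2426
The function is convex.

1


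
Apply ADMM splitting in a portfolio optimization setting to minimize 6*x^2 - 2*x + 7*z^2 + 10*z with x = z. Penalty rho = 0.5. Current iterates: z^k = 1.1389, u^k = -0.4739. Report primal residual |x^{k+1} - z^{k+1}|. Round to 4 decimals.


ADMM iteration with rho = 0.5, z^k = 1.1389, u^k = -0.4739
Step 1: x-update.
Minimize 6*x^2 - 2*x + (0.5/2)*(x - 1.1389 - 0.4739)^2
FOC: (2*6 + 0.5)*x = 2 + 0.5*(1.1389 + 0.4739)
x^{k+1} = 0.2245
Step 2: z-update.
Minimize 7*z^2 + 10*z + (0.5/2)*(0.2245 - z - 0.4739)^2
FOC: (2*7 + 0.5)*z = -10 + 0.5*(0.2245 - 0.4739)
z^{k+1} = -0.6983
Step 3: u-update.
u^{k+1} = -0.4739 + 0.2245 + 0.6983 = 0.4489
Step 4: Primal residual = |0.2245 + 0.6983| = 0.9228


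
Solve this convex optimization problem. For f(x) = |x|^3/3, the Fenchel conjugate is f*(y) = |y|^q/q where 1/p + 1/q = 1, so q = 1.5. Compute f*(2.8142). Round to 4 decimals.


The conjugate exponent q satisfies 1/p + 1/q = 1.
p = 3, so q = 3/(3 - 1) = 1.5
|y|^q = 2.8142^1.5 = 4.721
f*(2.8142) = 4.721 / 1.5 = 3.1473


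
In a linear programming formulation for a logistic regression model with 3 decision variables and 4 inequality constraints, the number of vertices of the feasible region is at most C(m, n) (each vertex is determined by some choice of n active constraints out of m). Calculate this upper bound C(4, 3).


Each vertex corresponds to some choice of n active constraints out of m, so the number of vertices is at most C(m, n) = m! / (n!(m-n)!).
m = 4, n = 3
Numerator: 4 * 3 * 2
Denominator: 3! = 6
C(4, 3) = 4


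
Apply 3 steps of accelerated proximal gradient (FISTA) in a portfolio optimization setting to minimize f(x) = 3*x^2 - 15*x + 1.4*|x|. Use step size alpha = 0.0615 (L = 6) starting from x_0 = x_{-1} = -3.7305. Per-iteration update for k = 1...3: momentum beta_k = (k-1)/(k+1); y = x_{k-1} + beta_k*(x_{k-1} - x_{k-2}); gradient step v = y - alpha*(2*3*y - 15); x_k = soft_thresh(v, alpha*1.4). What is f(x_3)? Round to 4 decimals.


FISTA on f(x) = 3*x^2 - 15*x + 1.4*|x|
L = 6, alpha = 0.0615
Iteration 1: beta = 0.0, y = -3.7305 + 0.0*(-3.7305 + 3.7305) = -3.7305
  grad(y) = -37.383, v = y - alpha*grad = -1.4314
  prox(v) = soft_thresh(-1.4314, 0.0861) = -1.3453
Iteration 2: beta = 0.3333, y = -1.3453 + 0.3333*(-1.3453 + 3.7305) = -0.5503
  grad(y) = -18.3018, v = y - alpha*grad = 0.5753
  prox(v) = soft_thresh(0.5753, 0.0861) = 0.4892
Iteration 3: beta = 0.5, y = 0.4892 + 0.5*(0.4892 + 1.3453) = 1.4064
  grad(y) = -6.5615, v = y - alpha*grad = 1.81
  prox(v) = soft_thresh(1.81, 0.0861) = 1.7239
f(x_3) = 3*1.7239^2 - 15*1.7239 + 1.4*|1.7239| = -14.5294


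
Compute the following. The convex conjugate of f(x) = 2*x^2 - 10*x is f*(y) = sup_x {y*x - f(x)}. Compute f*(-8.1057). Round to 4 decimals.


f*(y) = sup_x {y*x - a*x^2 - b*x} = sup_x {(y-b)*x - a*x^2}
FOC: (y - b) - 2a*x = 0 => x* = (y - b)/(2a)
x* = (-8.1057 + 10)/(2*2) = 0.4736
f*(-8.1057) = (y-b)^2/(4a) = (-8.1057 + 10)^2/(4*2)
= 3.5884/8 = 0.4485


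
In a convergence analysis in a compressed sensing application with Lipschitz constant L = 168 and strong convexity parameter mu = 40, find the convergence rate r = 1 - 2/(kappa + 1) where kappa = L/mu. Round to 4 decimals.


Step 1: Compute the condition number.
kappa = L/mu = 168/40 = 4.2
Step 2: Compute the convergence rate.
r = 1 - 2/(kappa + 1) = 1 - 2*mu/(L + mu) = (L - mu)/(L + mu) = 128/208 = 0.6154


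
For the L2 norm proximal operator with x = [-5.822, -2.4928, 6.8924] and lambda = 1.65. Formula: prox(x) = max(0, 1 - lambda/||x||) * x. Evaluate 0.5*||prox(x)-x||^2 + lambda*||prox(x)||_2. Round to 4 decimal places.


Step 1: Compute ||x||.
||x|| = 9.3603
Step 2: Compute scaling factor.
scale = max(0, 1 - 1.65/9.3603) = 0.8237
Step 3: prox(x) = [-4.7957, -2.0534, 5.6774]
||prox(x)|| = 7.7103
Step 4: Proximal objective.
0.5*||prox-x||^2 = 1.3613
lambda*||prox|| = 12.722
Total = 14.0832


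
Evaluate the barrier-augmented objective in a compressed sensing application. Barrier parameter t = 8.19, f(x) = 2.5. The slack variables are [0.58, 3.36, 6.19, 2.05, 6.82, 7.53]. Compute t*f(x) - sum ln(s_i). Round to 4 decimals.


Step 1: Compute log-barrier.
ln values: [-0.5447, 1.2119, 1.8229, 0.7178, 1.9199, 2.0189]
phi = -(-0.5447 + 1.2119 + 1.8229 + 0.7178 + 1.9199 + 2.0189) = -7.1467
Step 2: Compute augmented objective.
t*f(x) = 8.19*2.5 = 20.475
Total = 20.475 - 7.1467 = 13.3283


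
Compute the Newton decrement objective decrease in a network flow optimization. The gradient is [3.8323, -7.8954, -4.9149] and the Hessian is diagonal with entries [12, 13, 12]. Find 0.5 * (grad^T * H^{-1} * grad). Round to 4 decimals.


Step 1: H is diagonal, so H^(-1) * g = [0.3194, -0.6073, -0.4096].
Step 2: g^T H^(-1) g = sum_i g_i^2 / H_ii
  = (3.8323)^2/12 + (-7.8954)^2/13 + (-4.9149)^2/12
  = 1.2239 + 4.7952 + 2.013 = 8.0321
Step 3: Objective decrease = 0.5 * g^T H^(-1) g = 4.016


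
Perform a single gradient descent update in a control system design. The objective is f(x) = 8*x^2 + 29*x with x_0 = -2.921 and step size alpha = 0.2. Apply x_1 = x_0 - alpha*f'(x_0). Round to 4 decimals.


We compute the gradient at x_0 and apply the update.
f'(x) = 16*x + 29
f'(-2.921) = 16*-2.921 + 29 = -17.736
x_1 = -2.921 - 0.2*-17.736 = 0.6262


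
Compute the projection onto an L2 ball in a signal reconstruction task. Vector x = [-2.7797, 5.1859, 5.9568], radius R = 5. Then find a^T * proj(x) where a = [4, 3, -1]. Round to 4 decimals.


Step 1: Compute ||x|| (intermediates to 6 decimals).
||x|| = sqrt((-2.7797)^2 + 5.1859^2 + 5.9568^2) = 8.372799
Step 2: Project.
Since ||x|| > R, scale = R/||x|| = 5/8.372799 = 0.597172, proj(x) = scale * x
proj(x) = [-1.659959, 3.096874, 3.557234]
Step 3: Dot product.
a^T * proj(x) = 4*(-1.659959) + 3*3.096874 - 1*3.557234 = -0.9064


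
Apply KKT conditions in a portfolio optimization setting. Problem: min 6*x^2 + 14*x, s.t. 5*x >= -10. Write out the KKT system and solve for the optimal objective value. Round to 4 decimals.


Step 1: Try lambda = 0 (constraint inactive).
Stationarity: 2*6*x + 14 = 0
x* = -14/(2*6) = -7/6 = -1.1667 (rounded; the exact value -7/6 is used below)
Check constraint: 5*-1.1667 = -5.8335 >= -10 -- satisfied.
Step 2: Compute optimal value.
f(x*) = 6*(-7/6)^2 + 14*(-7/6) = -8.1667


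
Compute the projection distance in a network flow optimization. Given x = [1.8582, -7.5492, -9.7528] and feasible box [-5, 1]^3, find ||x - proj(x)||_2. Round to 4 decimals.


Project each component onto [-5, 1].
clip(1.8582) = 1.0, clip(-7.5492) = -5.0, clip(-9.7528) = -5.0
Projection = [1.0, -5.0, -5.0]
Squared diffs: [0.7365, 6.4984, 22.5891]
Distance = sqrt(29.824) = 5.4611


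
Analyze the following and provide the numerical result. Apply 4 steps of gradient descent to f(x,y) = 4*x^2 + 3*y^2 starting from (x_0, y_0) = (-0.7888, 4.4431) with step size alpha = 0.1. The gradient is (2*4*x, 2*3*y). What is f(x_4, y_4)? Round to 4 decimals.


Gradient descent on f(x,y) = 4*x^2 + 3*y^2.
Starting point: (-0.7888, 4.4431), alpha = 0.1
Step 1: grad_x = 2*4*-0.7888 = -6.3104, grad_y = 2*3*4.4431 = 26.6586
  x_1 = -0.7888 - 0.1*-6.3104 = -0.1578
  y_1 = 4.4431 - 0.1*26.6586 = 1.7772
Step 2: grad_x = 2*4*-0.1578 = -1.2621, grad_y = 2*3*1.7772 = 10.6634
  x_2 = -0.1578 - 0.1*-1.2621 = -0.0316
  y_2 = 1.7772 - 0.1*10.6634 = 0.7109
Step 3: grad_x = 2*4*-0.0316 = -0.2524, grad_y = 2*3*0.7109 = 4.2654
  x_3 = -0.0316 - 0.1*-0.2524 = -0.0063
  y_3 = 0.7109 - 0.1*4.2654 = 0.2844
Step 4: grad_x = 2*4*-0.0063 = -0.0505, grad_y = 2*3*0.2844 = 1.7062
  x_4 = -0.0063 - 0.1*-0.0505 = -0.0013
  y_4 = 0.2844 - 0.1*1.7062 = 0.1137
f(-0.0013, 0.1137) = 4*(-0.0013)^2 + 3*0.1137^2 = 0.0388


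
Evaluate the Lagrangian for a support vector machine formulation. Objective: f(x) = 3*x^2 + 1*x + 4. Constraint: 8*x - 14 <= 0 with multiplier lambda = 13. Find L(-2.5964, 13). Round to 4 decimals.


Step 1: Evaluate f(x).
f(-2.5964) = 3*(-2.5964)^2 + 1*(-2.5964) + 4 = 21.6275
Step 2: Evaluate g(x).
g(-2.5964) = 8*-2.5964 - 14 = -34.7712
Step 3: Compute Lagrangian.
L = 21.6275 + 13*-34.7712 = -430.3981


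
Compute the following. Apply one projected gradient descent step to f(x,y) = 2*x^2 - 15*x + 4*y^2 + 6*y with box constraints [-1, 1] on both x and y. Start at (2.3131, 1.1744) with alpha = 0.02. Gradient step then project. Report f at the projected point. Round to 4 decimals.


Step 1: Compute gradient at (2.3131, 1.1744).
grad_x = 2*2*2.3131 - 15 = -5.7476
grad_y = 2*4*1.1744 + 6 = 15.3952
Step 2: Gradient step.
x_raw = 2.3131 - 0.02*-5.7476 = 2.4281
y_raw = 1.1744 - 0.02*15.3952 = 0.8665
Step 3: Project onto [-1, 1].
x_proj = clip(2.4281) = 1.0
y_proj = clip(0.8665) = 0.8665
Step 4: Evaluate f.
f(1.0, 0.8665) = -4.7978


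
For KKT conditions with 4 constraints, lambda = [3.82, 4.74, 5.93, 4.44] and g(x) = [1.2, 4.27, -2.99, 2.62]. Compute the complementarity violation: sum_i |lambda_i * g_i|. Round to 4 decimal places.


KKT complementary slackness check:
lambda_1 * g_1 = 3.82 * 1.2 = 4.584
lambda_2 * g_2 = 4.74 * 4.27 = 20.2398
lambda_3 * g_3 = 5.93 * -2.99 = -17.7307
lambda_4 * g_4 = 4.44 * 2.62 = 11.6328
Total violation = 4.584 + 20.2398 + 17.7307 + 11.6328 = 54.1873


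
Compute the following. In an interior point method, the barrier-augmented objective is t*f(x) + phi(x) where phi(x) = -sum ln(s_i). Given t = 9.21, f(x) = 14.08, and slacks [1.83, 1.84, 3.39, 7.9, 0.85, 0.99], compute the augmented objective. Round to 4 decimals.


Step 1: Compute log-barrier.
ln values: [0.6043, 0.6098, 1.2208, 2.0669, -0.1625, -0.0101]
phi = -(0.6043 + 0.6098 + 1.2208 + 2.0669 - 0.1625 - 0.0101) = -4.3292
Step 2: Compute augmented objective.
t*f(x) = 9.21*14.08 = 129.6768
Total = 129.6768 - 4.3292 = 125.3476


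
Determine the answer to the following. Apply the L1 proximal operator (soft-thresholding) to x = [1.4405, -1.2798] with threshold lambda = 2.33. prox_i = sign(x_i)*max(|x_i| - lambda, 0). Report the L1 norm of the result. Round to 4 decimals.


Soft-thresholding with lambda = 2.33:
prox(1.4405) = sign(1.4405)*max(|1.4405| - 2.33, 0) = 0.0
prox(-1.2798) = sign(-1.2798)*max(|-1.2798| - 2.33, 0) = 0.0
prox(x) = [0.0, 0.0]
||prox(x)||_1 = 0.0 + 0.0 = 0.0


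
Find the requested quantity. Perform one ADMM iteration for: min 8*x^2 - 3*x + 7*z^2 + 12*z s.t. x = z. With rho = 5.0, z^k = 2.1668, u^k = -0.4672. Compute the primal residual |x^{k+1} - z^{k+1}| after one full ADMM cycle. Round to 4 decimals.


ADMM iteration with rho = 5.0, z^k = 2.1668, u^k = -0.4672
Step 1: x-update.
Minimize 8*x^2 - 3*x + (5.0/2)*(x - 2.1668 - 0.4672)^2
FOC: (2*8 + 5.0)*x = 3 + 5.0*(2.1668 + 0.4672)
x^{k+1} = 0.77
Step 2: z-update.
Minimize 7*z^2 + 12*z + (5.0/2)*(0.77 - z - 0.4672)^2
FOC: (2*7 + 5.0)*z = -12 + 5.0*(0.77 - 0.4672)
z^{k+1} = -0.5519
Step 3: u-update.
u^{k+1} = -0.4672 + 0.77 + 0.5519 = 0.8547
Step 4: Primal residual = |0.77 + 0.5519| = 1.3219


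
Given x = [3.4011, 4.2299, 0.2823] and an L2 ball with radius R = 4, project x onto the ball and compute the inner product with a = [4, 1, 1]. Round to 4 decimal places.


Step 1: Compute ||x|| (intermediates to 6 decimals).
||x|| = sqrt(3.4011^2 + 4.2299^2 + 0.2823^2) = 5.435
Step 2: Project.
Since ||x|| > R, scale = R/||x|| = 4/5.435 = 0.735971, proj(x) = scale * x
proj(x) = [2.503111, 3.113084, 0.207765]
Step 3: Dot product.
a^T * proj(x) = 4*2.503111 + 1*3.113084 + 1*0.207765 = 13.3333


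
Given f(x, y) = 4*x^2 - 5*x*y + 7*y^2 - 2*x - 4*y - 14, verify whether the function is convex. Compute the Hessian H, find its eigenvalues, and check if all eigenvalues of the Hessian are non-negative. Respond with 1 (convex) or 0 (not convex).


The Hessian of f(x,y) = 4*x^2 - 5*x*y + 7*y^2 - 2*x - 4*y - 14 is:
H = [[8, -5], [-5, 14]]
Trace = 8 + 14 = 22
Determinant = 8*14 - (-5)^2 = 87
Discriminant = (22)^2 - 4*87 = 136.0
Eigenvalues: lambda_1 = 5.169, lambda_2 = 16.831
The function is convex.

1


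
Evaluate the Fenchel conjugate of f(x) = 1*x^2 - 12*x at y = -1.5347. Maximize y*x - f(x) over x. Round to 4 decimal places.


f*(y) = sup_x {y*x - a*x^2 - b*x} = sup_x {(y-b)*x - a*x^2}
FOC: (y - b) - 2a*x = 0 => x* = (y - b)/(2a)
x* = (-1.5347 + 12)/(2*1) = 5.2327
f*(-1.5347) = (y-b)^2/(4a) = (-1.5347 + 12)^2/(4*1)
= 109.5225/4 = 27.3806


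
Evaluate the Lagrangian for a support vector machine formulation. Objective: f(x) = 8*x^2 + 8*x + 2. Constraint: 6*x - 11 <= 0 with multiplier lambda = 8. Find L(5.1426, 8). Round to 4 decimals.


Step 1: Evaluate f(x).
f(5.1426) = 8*5.1426^2 + 8*5.1426 + 2 = 254.7115
Step 2: Evaluate g(x).
g(5.1426) = 6*5.1426 - 11 = 19.8556
Step 3: Compute Lagrangian.
L = 254.7115 + 8*19.8556 = 413.5563


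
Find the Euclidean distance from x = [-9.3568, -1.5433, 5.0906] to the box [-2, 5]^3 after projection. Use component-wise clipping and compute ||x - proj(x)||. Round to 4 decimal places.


Project each component onto [-2, 5].
clip(-9.3568) = -2.0, clip(-1.5433) = -1.5433, clip(5.0906) = 5.0
Projection = [-2.0, -1.5433, 5.0]
Squared diffs: [54.1225, 0.0, 0.0082]
Distance = sqrt(54.1307) = 7.3574


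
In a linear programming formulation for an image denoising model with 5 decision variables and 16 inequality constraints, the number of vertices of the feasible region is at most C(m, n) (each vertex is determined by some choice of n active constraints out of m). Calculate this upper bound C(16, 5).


Each vertex corresponds to some choice of n active constraints out of m, so the number of vertices is at most C(m, n) = m! / (n!(m-n)!).
m = 16, n = 5
Numerator: 16 * 15 * 14 * 13 * 12
Denominator: 5! = 120
C(16, 5) = 4368


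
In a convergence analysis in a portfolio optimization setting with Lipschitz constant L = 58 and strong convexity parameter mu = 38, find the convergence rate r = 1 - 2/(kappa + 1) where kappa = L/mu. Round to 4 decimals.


Step 1: Compute the condition number.
kappa = L/mu = 58/38 = 1.5263
Step 2: Compute the convergence rate.
r = 1 - 2/(kappa + 1) = 1 - 2*mu/(L + mu) = (L - mu)/(L + mu) = 20/96 = 0.2083


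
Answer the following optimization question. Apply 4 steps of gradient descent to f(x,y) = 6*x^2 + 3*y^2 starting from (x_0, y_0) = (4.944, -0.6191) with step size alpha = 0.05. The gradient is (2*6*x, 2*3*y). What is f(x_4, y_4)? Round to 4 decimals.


Gradient descent on f(x,y) = 6*x^2 + 3*y^2.
Starting point: (4.944, -0.6191), alpha = 0.05
Step 1: grad_x = 2*6*4.944 = 59.328, grad_y = 2*3*-0.6191 = -3.7146
  x_1 = 4.944 - 0.05*59.328 = 1.9776
  y_1 = -0.6191 - 0.05*-3.7146 = -0.4334
Step 2: grad_x = 2*6*1.9776 = 23.7312, grad_y = 2*3*-0.4334 = -2.6002
  x_2 = 1.9776 - 0.05*23.7312 = 0.791
  y_2 = -0.4334 - 0.05*-2.6002 = -0.3034
Step 3: grad_x = 2*6*0.791 = 9.4925, grad_y = 2*3*-0.3034 = -1.8202
  x_3 = 0.791 - 0.05*9.4925 = 0.3164
  y_3 = -0.3034 - 0.05*-1.8202 = -0.2124
Step 4: grad_x = 2*6*0.3164 = 3.797, grad_y = 2*3*-0.2124 = -1.2741
  x_4 = 0.3164 - 0.05*3.797 = 0.1266
  y_4 = -0.2124 - 0.05*-1.2741 = -0.1486
f(0.1266, -0.1486) = 6*0.1266^2 + 3*(-0.1486)^2 = 0.1624


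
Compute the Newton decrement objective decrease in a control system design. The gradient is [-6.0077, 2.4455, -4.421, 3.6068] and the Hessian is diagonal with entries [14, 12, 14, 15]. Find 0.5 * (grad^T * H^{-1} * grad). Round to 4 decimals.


Step 1: H is diagonal, so H^(-1) * g = [-0.4291, 0.2038, -0.3158, 0.2405].
Step 2: g^T H^(-1) g = sum_i g_i^2 / H_ii
  = (-6.0077)^2/14 + (2.4455)^2/12 + (-4.421)^2/14 + (3.6068)^2/15
  = 2.578 + 0.4984 + 1.3961 + 0.8673 = 5.3398
Step 3: Objective decrease = 0.5 * g^T H^(-1) g = 2.6699


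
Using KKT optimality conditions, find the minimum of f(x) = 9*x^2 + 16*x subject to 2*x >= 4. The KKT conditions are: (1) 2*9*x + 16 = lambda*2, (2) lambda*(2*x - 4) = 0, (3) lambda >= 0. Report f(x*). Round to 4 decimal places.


Step 1: Try lambda = 0 (constraint inactive).
x_unc = -16/(2*9) = -0.8889
Check: 2*-0.8889 = -1.7778 < 4 -- violated!
Step 2: Constraint must be active: 2*x = 4
x* = 4/2 = 2.0
lambda = (2*9*2.0 + 16)/2 = 26.0
Step 3: Compute optimal value.
f(x*) = 9*2.0^2 + 16*2.0 = 68.0


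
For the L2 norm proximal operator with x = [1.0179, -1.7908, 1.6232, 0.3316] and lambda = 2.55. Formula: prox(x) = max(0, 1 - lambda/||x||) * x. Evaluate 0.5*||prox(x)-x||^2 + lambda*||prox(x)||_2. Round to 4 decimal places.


Step 1: Compute ||x||.
||x|| = 2.6434
Step 2: Compute scaling factor.
scale = max(0, 1 - 2.55/2.6434) = 0.0354
Step 3: prox(x) = [0.036, -0.0633, 0.0574, 0.0117]
||prox(x)|| = 0.0934
Step 4: Proximal objective.
0.5*||prox-x||^2 = 3.2513
lambda*||prox|| = 0.2382
Total = 3.4895


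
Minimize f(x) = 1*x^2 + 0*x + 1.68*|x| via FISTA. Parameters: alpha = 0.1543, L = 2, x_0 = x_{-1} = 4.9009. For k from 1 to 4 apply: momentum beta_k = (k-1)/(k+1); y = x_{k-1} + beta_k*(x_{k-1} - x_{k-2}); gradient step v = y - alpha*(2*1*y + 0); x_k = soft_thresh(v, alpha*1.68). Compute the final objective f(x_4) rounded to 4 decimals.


FISTA on f(x) = 1*x^2 + 0*x + 1.68*|x|
L = 2, alpha = 0.1543
Iteration 1: beta = 0.0, y = 4.9009 + 0.0*(4.9009 - 4.9009) = 4.9009
  grad(y) = 9.8018, v = y - alpha*grad = 3.3885
  prox(v) = soft_thresh(3.3885, 0.2592) = 3.1293
Iteration 2: beta = 0.3333, y = 3.1293 + 0.3333*(3.1293 - 4.9009) = 2.5387
  grad(y) = 5.0774, v = y - alpha*grad = 1.7553
  prox(v) = soft_thresh(1.7553, 0.2592) = 1.496
Iteration 3: beta = 0.5, y = 1.496 + 0.5*(1.496 - 3.1293) = 0.6794
  grad(y) = 1.3589, v = y - alpha*grad = 0.4698
  prox(v) = soft_thresh(0.4698, 0.2592) = 0.2105
Iteration 4: beta = 0.6, y = 0.2105 + 0.6*(0.2105 - 1.496) = -0.5608
  grad(y) = -1.1215, v = y - alpha*grad = -0.3877
  prox(v) = soft_thresh(-0.3877, 0.2592) = -0.1285
f(x_4) = 1*(-0.1285)^2 + 0*(-0.1285) + 1.68*|-0.1285| = 0.2324


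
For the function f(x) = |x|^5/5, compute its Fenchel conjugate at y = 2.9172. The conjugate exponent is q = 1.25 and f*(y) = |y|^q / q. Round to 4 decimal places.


The conjugate exponent q satisfies 1/p + 1/q = 1.
p = 5, so q = 5/(5 - 1) = 1.25
|y|^q = 2.9172^1.25 = 3.8125
f*(2.9172) = 3.8125 / 1.25 = 3.05


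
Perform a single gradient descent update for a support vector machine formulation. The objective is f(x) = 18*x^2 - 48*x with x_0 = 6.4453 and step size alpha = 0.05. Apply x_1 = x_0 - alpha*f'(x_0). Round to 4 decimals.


We compute the gradient at x_0 and apply the update.
f'(x) = 36*x - 48
f'(6.4453) = 36*6.4453 - 48 = 184.0308
x_1 = 6.4453 - 0.05*184.0308 = -2.7562


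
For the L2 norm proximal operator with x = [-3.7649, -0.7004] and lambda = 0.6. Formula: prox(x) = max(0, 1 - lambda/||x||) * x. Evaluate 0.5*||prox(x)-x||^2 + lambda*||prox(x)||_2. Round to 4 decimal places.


Step 1: Compute ||x||.
||x|| = 3.8295
Step 2: Compute scaling factor.
scale = max(0, 1 - 0.6/3.8295) = 0.8433
Step 3: prox(x) = [-3.175, -0.5907]
||prox(x)|| = 3.2295
Step 4: Proximal objective.
0.5*||prox-x||^2 = 0.18
lambda*||prox|| = 1.9377
Total = 2.1177


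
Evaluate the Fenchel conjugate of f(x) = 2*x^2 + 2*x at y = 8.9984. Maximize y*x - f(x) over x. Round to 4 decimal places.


f*(y) = sup_x {y*x - a*x^2 - b*x} = sup_x {(y-b)*x - a*x^2}
FOC: (y - b) - 2a*x = 0 => x* = (y - b)/(2a)
x* = (8.9984 - 2)/(2*2) = 1.7496
f*(8.9984) = (y-b)^2/(4a) = (8.9984 - 2)^2/(4*2)
= 48.9776/8 = 6.1222


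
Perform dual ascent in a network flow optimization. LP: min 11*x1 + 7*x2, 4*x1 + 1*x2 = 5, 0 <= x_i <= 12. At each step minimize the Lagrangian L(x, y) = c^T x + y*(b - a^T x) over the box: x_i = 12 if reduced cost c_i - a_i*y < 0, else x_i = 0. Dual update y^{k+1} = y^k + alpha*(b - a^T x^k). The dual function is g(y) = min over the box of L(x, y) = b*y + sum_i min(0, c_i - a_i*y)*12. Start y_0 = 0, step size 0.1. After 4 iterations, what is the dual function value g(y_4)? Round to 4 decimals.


Dual ascent for LP: min 11*x1 + 7*x2, 4*x1 + 1*x2 = 5, 0 <= x_i <= 12
Step 1: y^k = 0.0, reduced costs: (11.0, 7.0)
  x^k = (0.0, 0.0), subgradient = b - a^T x = 5.0
  y^{k+1} = 0.0 + 0.1*5.0 = 0.5
Step 2: y^k = 0.5, reduced costs: (9.0, 6.5)
  x^k = (0.0, 0.0), subgradient = b - a^T x = 5.0
  y^{k+1} = 0.5 + 0.1*5.0 = 1.0
Step 3: y^k = 1.0, reduced costs: (7.0, 6.0)
  x^k = (0.0, 0.0), subgradient = b - a^T x = 5.0
  y^{k+1} = 1.0 + 0.1*5.0 = 1.5
Step 4: y^k = 1.5, reduced costs: (5.0, 5.5)
  x^k = (0.0, 0.0), subgradient = b - a^T x = 5.0
  y^{k+1} = 1.5 + 0.1*5.0 = 2.0
Dual objective at y_4 = 2.0: reduced costs (3.0, 5.0), box minimizer x = (0.0, 0.0)
g(y_4) = b*y + (c1 - a1*y)*x1 + (c2 - a2*y)*x2 = 5*2.0 + 3.0*0.0 + 5.0*0.0 = 10.0 + 0.0 + 0.0 = 10.0


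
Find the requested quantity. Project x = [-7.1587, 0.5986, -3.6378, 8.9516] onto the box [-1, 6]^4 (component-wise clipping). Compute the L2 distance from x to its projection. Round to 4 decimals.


Project each component onto [-1, 6].
clip(-7.1587) = -1.0, clip(0.5986) = 0.5986, clip(-3.6378) = -1.0, clip(8.9516) = 6.0
Projection = [-1.0, 0.5986, -1.0, 6.0]
Squared diffs: [37.9296, 0.0, 6.958, 8.7119]
Distance = sqrt(53.5995) = 7.3212


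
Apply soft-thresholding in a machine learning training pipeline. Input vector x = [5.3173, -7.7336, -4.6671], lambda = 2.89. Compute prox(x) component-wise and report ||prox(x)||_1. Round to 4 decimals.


Soft-thresholding with lambda = 2.89:
prox(5.3173) = sign(5.3173)*max(|5.3173| - 2.89, 0) = 2.4273
prox(-7.7336) = sign(-7.7336)*max(|-7.7336| - 2.89, 0) = -4.8436
prox(-4.6671) = sign(-4.6671)*max(|-4.6671| - 2.89, 0) = -1.7771
prox(x) = [2.4273, -4.8436, -1.7771]
||prox(x)||_1 = 2.4273 + 4.8436 + 1.7771 = 9.048


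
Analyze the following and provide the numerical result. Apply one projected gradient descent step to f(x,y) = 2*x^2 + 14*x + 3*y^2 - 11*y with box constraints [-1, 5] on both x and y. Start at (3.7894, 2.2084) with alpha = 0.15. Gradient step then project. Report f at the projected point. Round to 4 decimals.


Step 1: Compute gradient at (3.7894, 2.2084).
grad_x = 2*2*3.7894 + 14 = 29.1576
grad_y = 2*3*2.2084 - 11 = 2.2504
Step 2: Gradient step.
x_raw = 3.7894 - 0.15*29.1576 = -0.5842
y_raw = 2.2084 - 0.15*2.2504 = 1.8708
Step 3: Project onto [-1, 5].
x_proj = clip(-0.5842) = -0.5842
y_proj = clip(1.8708) = 1.8708
Step 4: Evaluate f.
f(-0.5842, 1.8708) = -17.5758


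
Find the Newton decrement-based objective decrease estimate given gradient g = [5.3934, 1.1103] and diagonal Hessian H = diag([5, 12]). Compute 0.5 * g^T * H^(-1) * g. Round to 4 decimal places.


Step 1: H is diagonal, so H^(-1) * g = [1.0787, 0.0925].
Step 2: g^T H^(-1) g = sum_i g_i^2 / H_ii
  = (5.3934)^2/5 + (1.1103)^2/12
  = 5.8178 + 0.1027 = 5.9205
Step 3: Objective decrease = 0.5 * g^T H^(-1) g = 2.9602


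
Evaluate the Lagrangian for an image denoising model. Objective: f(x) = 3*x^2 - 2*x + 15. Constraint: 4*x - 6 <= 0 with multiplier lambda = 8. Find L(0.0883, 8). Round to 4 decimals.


Step 1: Evaluate f(x).
f(0.0883) = 3*0.0883^2 - 2*0.0883 + 15 = 14.8468
Step 2: Evaluate g(x).
g(0.0883) = 4*0.0883 - 6 = -5.6468
Step 3: Compute Lagrangian.
L = 14.8468 + 8*-5.6468 = -30.3276


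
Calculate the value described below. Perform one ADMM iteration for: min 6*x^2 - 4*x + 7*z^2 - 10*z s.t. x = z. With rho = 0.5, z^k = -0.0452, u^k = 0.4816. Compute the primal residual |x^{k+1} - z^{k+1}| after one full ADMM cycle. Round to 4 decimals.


ADMM iteration with rho = 0.5, z^k = -0.0452, u^k = 0.4816
Step 1: x-update.
Minimize 6*x^2 - 4*x + (0.5/2)*(x + 0.0452 + 0.4816)^2
FOC: (2*6 + 0.5)*x = 4 + 0.5*(-0.0452 - 0.4816)
x^{k+1} = 0.2989
Step 2: z-update.
Minimize 7*z^2 - 10*z + (0.5/2)*(0.2989 - z + 0.4816)^2
FOC: (2*7 + 0.5)*z = 10 + 0.5*(0.2989 + 0.4816)
z^{k+1} = 0.7166
Step 3: u-update.
u^{k+1} = 0.4816 + 0.2989 - 0.7166 = 0.064
Step 4: Primal residual = |0.2989 - 0.7166| = 0.4176


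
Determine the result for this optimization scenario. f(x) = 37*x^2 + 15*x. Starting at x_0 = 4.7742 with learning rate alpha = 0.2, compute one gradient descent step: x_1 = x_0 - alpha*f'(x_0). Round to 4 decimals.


We compute the gradient at x_0 and apply the update.
f'(x) = 74*x + 15
f'(4.7742) = 74*4.7742 + 15 = 368.2908
x_1 = 4.7742 - 0.2*368.2908 = -68.884


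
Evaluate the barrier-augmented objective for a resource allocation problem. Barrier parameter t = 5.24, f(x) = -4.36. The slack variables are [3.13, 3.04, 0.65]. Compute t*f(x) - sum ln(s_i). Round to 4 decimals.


Step 1: Compute log-barrier.
ln values: [1.141, 1.1119, -0.4308]
phi = -(1.141 + 1.1119 - 0.4308) = -1.8221
Step 2: Compute augmented objective.
t*f(x) = 5.24*-4.36 = -22.8464
Total = -22.8464 - 1.8221 = -24.6685


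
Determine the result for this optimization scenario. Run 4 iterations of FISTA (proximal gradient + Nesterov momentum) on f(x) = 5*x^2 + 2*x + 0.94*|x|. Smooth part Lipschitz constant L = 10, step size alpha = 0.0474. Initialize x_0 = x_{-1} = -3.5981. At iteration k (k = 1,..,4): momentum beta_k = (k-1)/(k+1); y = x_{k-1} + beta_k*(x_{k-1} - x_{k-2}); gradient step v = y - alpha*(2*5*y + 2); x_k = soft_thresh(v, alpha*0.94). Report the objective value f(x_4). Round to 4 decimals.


FISTA on f(x) = 5*x^2 + 2*x + 0.94*|x|
L = 10, alpha = 0.0474
Iteration 1: beta = 0.0, y = -3.5981 + 0.0*(-3.5981 + 3.5981) = -3.5981
  grad(y) = -33.981, v = y - alpha*grad = -1.9874
  prox(v) = soft_thresh(-1.9874, 0.0446) = -1.9428
Iteration 2: beta = 0.3333, y = -1.9428 + 0.3333*(-1.9428 + 3.5981) = -1.3911
  grad(y) = -11.9109, v = y - alpha*grad = -0.8265
  prox(v) = soft_thresh(-0.8265, 0.0446) = -0.782
Iteration 3: beta = 0.5, y = -0.782 + 0.5*(-0.782 + 1.9428) = -0.2015
  grad(y) = -0.0152, v = y - alpha*grad = -0.2008
  prox(v) = soft_thresh(-0.2008, 0.0446) = -0.1562
Iteration 4: beta = 0.6, y = -0.1562 + 0.6*(-0.1562 + 0.782) = 0.2192
  grad(y) = 4.1919, v = y - alpha*grad = 0.0205
  prox(v) = soft_thresh(0.0205, 0.0446) = 0.0
f(x_4) = 5*0.0^2 + 2*0.0 + 0.94*|0.0| = 0.0


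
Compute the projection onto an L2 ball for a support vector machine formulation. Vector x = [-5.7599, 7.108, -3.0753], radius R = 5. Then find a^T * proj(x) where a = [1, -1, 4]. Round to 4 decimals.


Step 1: Compute ||x|| (intermediates to 6 decimals).
||x|| = sqrt((-5.7599)^2 + 7.108^2 + (-3.0753)^2) = 9.651818
Step 2: Project.
Since ||x|| > R, scale = R/||x|| = 5/9.651818 = 0.518037, proj(x) = scale * x
proj(x) = [-2.983841, 3.682207, -1.593119]
Step 3: Dot product.
a^T * proj(x) = 1*(-2.983841) - 1*3.682207 + 4*(-1.593119) = -13.0385


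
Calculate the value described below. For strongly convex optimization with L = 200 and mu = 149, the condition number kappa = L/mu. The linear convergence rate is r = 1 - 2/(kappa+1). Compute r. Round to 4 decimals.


Step 1: Compute the condition number.
kappa = L/mu = 200/149 = 1.3423
Step 2: Compute the convergence rate.
r = 1 - 2/(kappa + 1) = 1 - 2*mu/(L + mu) = (L - mu)/(L + mu) = 51/349 = 0.1461


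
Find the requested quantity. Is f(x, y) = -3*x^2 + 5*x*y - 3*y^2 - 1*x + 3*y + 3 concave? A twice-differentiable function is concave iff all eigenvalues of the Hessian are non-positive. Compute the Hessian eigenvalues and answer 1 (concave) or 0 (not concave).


The Hessian of f(x,y) = -3*x^2 + 5*x*y - 3*y^2 - 1*x + 3*y + 3 is:
H = [[-6, 5], [5, -6]]
Trace = -6 - 6 = -12
Determinant = -6*-6 - (5)^2 = 11
Discriminant = (-12)^2 - 4*11 = 100.0
Eigenvalues: lambda_1 = -11.0, lambda_2 = -1.0
The function is concave.

1
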